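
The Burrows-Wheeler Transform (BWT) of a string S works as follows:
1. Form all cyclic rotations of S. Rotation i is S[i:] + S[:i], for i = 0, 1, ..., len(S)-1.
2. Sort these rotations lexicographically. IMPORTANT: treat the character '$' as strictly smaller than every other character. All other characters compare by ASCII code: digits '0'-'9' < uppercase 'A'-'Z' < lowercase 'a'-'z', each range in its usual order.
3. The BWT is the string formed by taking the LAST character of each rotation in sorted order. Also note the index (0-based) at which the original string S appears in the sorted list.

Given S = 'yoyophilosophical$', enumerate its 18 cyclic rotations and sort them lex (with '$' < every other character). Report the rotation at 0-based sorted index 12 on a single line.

Answer: oyophilosophical$y

Derivation:
All 18 rotations (rotation i = S[i:]+S[:i]):
  rot[0] = yoyophilosophical$
  rot[1] = oyophilosophical$y
  rot[2] = yophilosophical$yo
  rot[3] = ophilosophical$yoy
  rot[4] = philosophical$yoyo
  rot[5] = hilosophical$yoyop
  rot[6] = ilosophical$yoyoph
  rot[7] = losophical$yoyophi
  rot[8] = osophical$yoyophil
  rot[9] = sophical$yoyophilo
  rot[10] = ophical$yoyophilos
  rot[11] = phical$yoyophiloso
  rot[12] = hical$yoyophilosop
  rot[13] = ical$yoyophilosoph
  rot[14] = cal$yoyophilosophi
  rot[15] = al$yoyophilosophic
  rot[16] = l$yoyophilosophica
  rot[17] = $yoyophilosophical
Sorted (with $ < everything):
  sorted[0] = $yoyophilosophical
  sorted[1] = al$yoyophilosophic
  sorted[2] = cal$yoyophilosophi
  sorted[3] = hical$yoyophilosop
  sorted[4] = hilosophical$yoyop
  sorted[5] = ical$yoyophilosoph
  sorted[6] = ilosophical$yoyoph
  sorted[7] = l$yoyophilosophica
  sorted[8] = losophical$yoyophi
  sorted[9] = ophical$yoyophilos
  sorted[10] = ophilosophical$yoy
  sorted[11] = osophical$yoyophil
  sorted[12] = oyophilosophical$y
  sorted[13] = phical$yoyophiloso
  sorted[14] = philosophical$yoyo
  sorted[15] = sophical$yoyophilo
  sorted[16] = yophilosophical$yo
  sorted[17] = yoyophilosophical$
sorted[12] = oyophilosophical$y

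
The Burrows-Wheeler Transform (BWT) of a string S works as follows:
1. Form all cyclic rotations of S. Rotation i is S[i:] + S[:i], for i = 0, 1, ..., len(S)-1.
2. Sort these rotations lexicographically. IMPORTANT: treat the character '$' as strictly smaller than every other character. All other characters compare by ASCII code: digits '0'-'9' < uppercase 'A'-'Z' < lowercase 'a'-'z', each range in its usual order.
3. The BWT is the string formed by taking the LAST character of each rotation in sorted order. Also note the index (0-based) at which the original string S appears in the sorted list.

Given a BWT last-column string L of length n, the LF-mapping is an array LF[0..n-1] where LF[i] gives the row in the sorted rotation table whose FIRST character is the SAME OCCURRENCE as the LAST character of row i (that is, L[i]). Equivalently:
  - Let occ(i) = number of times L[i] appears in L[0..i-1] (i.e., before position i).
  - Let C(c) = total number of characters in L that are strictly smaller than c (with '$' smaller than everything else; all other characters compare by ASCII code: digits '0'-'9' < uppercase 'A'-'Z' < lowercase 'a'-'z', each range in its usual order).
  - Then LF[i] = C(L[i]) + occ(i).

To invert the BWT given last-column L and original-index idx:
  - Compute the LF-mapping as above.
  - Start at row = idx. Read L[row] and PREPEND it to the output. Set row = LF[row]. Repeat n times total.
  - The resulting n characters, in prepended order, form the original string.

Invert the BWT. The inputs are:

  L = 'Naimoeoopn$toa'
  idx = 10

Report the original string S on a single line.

Answer: onomatopoeiaN$

Derivation:
LF mapping: 1 2 5 6 8 4 9 10 12 7 0 13 11 3
Walk LF starting at row 10, prepending L[row]:
  step 1: row=10, L[10]='$', prepend. Next row=LF[10]=0
  step 2: row=0, L[0]='N', prepend. Next row=LF[0]=1
  step 3: row=1, L[1]='a', prepend. Next row=LF[1]=2
  step 4: row=2, L[2]='i', prepend. Next row=LF[2]=5
  step 5: row=5, L[5]='e', prepend. Next row=LF[5]=4
  step 6: row=4, L[4]='o', prepend. Next row=LF[4]=8
  step 7: row=8, L[8]='p', prepend. Next row=LF[8]=12
  step 8: row=12, L[12]='o', prepend. Next row=LF[12]=11
  step 9: row=11, L[11]='t', prepend. Next row=LF[11]=13
  step 10: row=13, L[13]='a', prepend. Next row=LF[13]=3
  step 11: row=3, L[3]='m', prepend. Next row=LF[3]=6
  step 12: row=6, L[6]='o', prepend. Next row=LF[6]=9
  step 13: row=9, L[9]='n', prepend. Next row=LF[9]=7
  step 14: row=7, L[7]='o', prepend. Next row=LF[7]=10
Reversed output: onomatopoeiaN$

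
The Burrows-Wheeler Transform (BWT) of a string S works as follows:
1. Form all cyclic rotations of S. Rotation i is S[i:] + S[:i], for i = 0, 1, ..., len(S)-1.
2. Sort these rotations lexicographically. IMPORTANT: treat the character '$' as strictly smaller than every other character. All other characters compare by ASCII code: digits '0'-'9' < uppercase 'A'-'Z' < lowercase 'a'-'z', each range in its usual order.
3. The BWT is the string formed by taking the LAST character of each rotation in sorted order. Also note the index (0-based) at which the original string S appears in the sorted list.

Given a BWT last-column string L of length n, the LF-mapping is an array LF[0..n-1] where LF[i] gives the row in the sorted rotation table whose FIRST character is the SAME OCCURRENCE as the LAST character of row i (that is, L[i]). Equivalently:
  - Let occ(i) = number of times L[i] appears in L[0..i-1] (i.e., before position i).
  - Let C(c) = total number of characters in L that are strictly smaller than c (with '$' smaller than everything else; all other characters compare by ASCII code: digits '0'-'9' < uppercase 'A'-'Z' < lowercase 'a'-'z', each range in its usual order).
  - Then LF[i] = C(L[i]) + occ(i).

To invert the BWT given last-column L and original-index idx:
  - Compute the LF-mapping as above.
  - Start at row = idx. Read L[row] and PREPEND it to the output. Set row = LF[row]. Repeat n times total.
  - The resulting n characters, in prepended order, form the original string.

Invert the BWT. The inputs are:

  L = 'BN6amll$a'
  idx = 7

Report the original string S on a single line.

LF mapping: 2 3 1 4 8 6 7 0 5
Walk LF starting at row 7, prepending L[row]:
  step 1: row=7, L[7]='$', prepend. Next row=LF[7]=0
  step 2: row=0, L[0]='B', prepend. Next row=LF[0]=2
  step 3: row=2, L[2]='6', prepend. Next row=LF[2]=1
  step 4: row=1, L[1]='N', prepend. Next row=LF[1]=3
  step 5: row=3, L[3]='a', prepend. Next row=LF[3]=4
  step 6: row=4, L[4]='m', prepend. Next row=LF[4]=8
  step 7: row=8, L[8]='a', prepend. Next row=LF[8]=5
  step 8: row=5, L[5]='l', prepend. Next row=LF[5]=6
  step 9: row=6, L[6]='l', prepend. Next row=LF[6]=7
Reversed output: llamaN6B$

Answer: llamaN6B$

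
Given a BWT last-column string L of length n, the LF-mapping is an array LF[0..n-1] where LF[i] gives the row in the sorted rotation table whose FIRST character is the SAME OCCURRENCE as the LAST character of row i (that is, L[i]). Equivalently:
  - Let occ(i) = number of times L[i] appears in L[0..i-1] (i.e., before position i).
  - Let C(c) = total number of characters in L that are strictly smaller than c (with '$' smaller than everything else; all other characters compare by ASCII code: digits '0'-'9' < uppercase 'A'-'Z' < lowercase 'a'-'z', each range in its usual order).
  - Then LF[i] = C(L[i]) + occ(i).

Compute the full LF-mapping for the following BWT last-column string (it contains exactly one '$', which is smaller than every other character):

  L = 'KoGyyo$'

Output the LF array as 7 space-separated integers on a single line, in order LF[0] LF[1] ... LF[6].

Char counts: '$':1, 'G':1, 'K':1, 'o':2, 'y':2
C (first-col start): C('$')=0, C('G')=1, C('K')=2, C('o')=3, C('y')=5
L[0]='K': occ=0, LF[0]=C('K')+0=2+0=2
L[1]='o': occ=0, LF[1]=C('o')+0=3+0=3
L[2]='G': occ=0, LF[2]=C('G')+0=1+0=1
L[3]='y': occ=0, LF[3]=C('y')+0=5+0=5
L[4]='y': occ=1, LF[4]=C('y')+1=5+1=6
L[5]='o': occ=1, LF[5]=C('o')+1=3+1=4
L[6]='$': occ=0, LF[6]=C('$')+0=0+0=0

Answer: 2 3 1 5 6 4 0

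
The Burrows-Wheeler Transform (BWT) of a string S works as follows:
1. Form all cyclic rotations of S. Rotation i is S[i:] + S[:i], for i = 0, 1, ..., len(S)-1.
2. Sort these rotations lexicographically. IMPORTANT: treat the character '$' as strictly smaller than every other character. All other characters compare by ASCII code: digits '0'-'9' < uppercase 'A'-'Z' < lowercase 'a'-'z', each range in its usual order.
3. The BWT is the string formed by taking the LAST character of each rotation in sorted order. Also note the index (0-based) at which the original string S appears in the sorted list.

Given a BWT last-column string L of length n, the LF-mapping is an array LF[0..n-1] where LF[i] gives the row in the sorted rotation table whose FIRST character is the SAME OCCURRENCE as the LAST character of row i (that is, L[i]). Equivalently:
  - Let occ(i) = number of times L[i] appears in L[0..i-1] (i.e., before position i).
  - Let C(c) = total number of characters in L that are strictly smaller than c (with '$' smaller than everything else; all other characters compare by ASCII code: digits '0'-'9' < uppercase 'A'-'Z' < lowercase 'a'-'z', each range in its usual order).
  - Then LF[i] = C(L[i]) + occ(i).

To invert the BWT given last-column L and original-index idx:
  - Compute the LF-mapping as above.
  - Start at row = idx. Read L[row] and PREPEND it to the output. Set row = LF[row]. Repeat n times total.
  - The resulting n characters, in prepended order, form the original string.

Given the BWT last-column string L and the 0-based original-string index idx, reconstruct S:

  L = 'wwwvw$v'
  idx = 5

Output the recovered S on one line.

Answer: wvwwvw$

Derivation:
LF mapping: 3 4 5 1 6 0 2
Walk LF starting at row 5, prepending L[row]:
  step 1: row=5, L[5]='$', prepend. Next row=LF[5]=0
  step 2: row=0, L[0]='w', prepend. Next row=LF[0]=3
  step 3: row=3, L[3]='v', prepend. Next row=LF[3]=1
  step 4: row=1, L[1]='w', prepend. Next row=LF[1]=4
  step 5: row=4, L[4]='w', prepend. Next row=LF[4]=6
  step 6: row=6, L[6]='v', prepend. Next row=LF[6]=2
  step 7: row=2, L[2]='w', prepend. Next row=LF[2]=5
Reversed output: wvwwvw$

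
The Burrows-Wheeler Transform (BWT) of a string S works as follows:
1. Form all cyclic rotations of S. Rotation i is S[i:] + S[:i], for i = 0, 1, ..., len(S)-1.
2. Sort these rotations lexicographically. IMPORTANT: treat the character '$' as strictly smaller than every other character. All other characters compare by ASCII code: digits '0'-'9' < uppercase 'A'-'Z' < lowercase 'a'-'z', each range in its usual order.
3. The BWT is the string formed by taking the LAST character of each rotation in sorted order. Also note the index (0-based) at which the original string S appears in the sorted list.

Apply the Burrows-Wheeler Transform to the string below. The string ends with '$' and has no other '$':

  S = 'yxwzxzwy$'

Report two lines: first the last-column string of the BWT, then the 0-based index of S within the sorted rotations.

All 9 rotations (rotation i = S[i:]+S[:i]):
  rot[0] = yxwzxzwy$
  rot[1] = xwzxzwy$y
  rot[2] = wzxzwy$yx
  rot[3] = zxzwy$yxw
  rot[4] = xzwy$yxwz
  rot[5] = zwy$yxwzx
  rot[6] = wy$yxwzxz
  rot[7] = y$yxwzxzw
  rot[8] = $yxwzxzwy
Sorted (with $ < everything):
  sorted[0] = $yxwzxzwy  (last char: 'y')
  sorted[1] = wy$yxwzxz  (last char: 'z')
  sorted[2] = wzxzwy$yx  (last char: 'x')
  sorted[3] = xwzxzwy$y  (last char: 'y')
  sorted[4] = xzwy$yxwz  (last char: 'z')
  sorted[5] = y$yxwzxzw  (last char: 'w')
  sorted[6] = yxwzxzwy$  (last char: '$')
  sorted[7] = zwy$yxwzx  (last char: 'x')
  sorted[8] = zxzwy$yxw  (last char: 'w')
Last column: yzxyzw$xw
Original string S is at sorted index 6

Answer: yzxyzw$xw
6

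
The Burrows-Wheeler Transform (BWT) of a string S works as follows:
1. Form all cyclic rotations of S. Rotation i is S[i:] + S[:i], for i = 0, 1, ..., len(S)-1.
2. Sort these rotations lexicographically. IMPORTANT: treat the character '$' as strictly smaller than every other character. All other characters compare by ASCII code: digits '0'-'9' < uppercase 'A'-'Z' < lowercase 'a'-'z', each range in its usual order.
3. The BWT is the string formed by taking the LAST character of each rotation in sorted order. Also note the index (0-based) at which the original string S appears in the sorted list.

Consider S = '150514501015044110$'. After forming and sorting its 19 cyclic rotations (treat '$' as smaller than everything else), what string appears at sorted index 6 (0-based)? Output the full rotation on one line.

Answer: 10$1505145010150441

Derivation:
All 19 rotations (rotation i = S[i:]+S[:i]):
  rot[0] = 150514501015044110$
  rot[1] = 50514501015044110$1
  rot[2] = 0514501015044110$15
  rot[3] = 514501015044110$150
  rot[4] = 14501015044110$1505
  rot[5] = 4501015044110$15051
  rot[6] = 501015044110$150514
  rot[7] = 01015044110$1505145
  rot[8] = 1015044110$15051450
  rot[9] = 015044110$150514501
  rot[10] = 15044110$1505145010
  rot[11] = 5044110$15051450101
  rot[12] = 044110$150514501015
  rot[13] = 44110$1505145010150
  rot[14] = 4110$15051450101504
  rot[15] = 110$150514501015044
  rot[16] = 10$1505145010150441
  rot[17] = 0$15051450101504411
  rot[18] = $150514501015044110
Sorted (with $ < everything):
  sorted[0] = $150514501015044110
  sorted[1] = 0$15051450101504411
  sorted[2] = 01015044110$1505145
  sorted[3] = 015044110$150514501
  sorted[4] = 044110$150514501015
  sorted[5] = 0514501015044110$15
  sorted[6] = 10$1505145010150441
  sorted[7] = 1015044110$15051450
  sorted[8] = 110$150514501015044
  sorted[9] = 14501015044110$1505
  sorted[10] = 15044110$1505145010
  sorted[11] = 150514501015044110$
  sorted[12] = 4110$15051450101504
  sorted[13] = 44110$1505145010150
  sorted[14] = 4501015044110$15051
  sorted[15] = 501015044110$150514
  sorted[16] = 5044110$15051450101
  sorted[17] = 50514501015044110$1
  sorted[18] = 514501015044110$150
sorted[6] = 10$1505145010150441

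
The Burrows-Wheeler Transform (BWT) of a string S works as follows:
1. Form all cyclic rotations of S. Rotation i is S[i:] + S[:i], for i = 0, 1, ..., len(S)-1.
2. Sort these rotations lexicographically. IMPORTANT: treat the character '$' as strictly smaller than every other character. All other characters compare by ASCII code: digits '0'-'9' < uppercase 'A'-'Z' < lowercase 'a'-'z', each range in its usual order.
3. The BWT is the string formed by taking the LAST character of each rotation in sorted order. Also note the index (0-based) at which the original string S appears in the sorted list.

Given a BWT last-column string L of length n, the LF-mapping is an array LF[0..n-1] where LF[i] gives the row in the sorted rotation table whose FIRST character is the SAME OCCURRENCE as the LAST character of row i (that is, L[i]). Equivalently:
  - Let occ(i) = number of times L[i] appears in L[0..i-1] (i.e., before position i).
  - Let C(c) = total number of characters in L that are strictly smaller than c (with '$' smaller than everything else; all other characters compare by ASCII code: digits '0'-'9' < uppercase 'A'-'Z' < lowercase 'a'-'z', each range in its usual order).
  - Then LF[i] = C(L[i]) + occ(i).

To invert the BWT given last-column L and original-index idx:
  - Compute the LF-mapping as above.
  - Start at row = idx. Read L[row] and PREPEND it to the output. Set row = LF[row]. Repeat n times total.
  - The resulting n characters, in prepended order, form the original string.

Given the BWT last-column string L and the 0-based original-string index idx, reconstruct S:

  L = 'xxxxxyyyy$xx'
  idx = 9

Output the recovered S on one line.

Answer: yxyxyyxxxxx$

Derivation:
LF mapping: 1 2 3 4 5 8 9 10 11 0 6 7
Walk LF starting at row 9, prepending L[row]:
  step 1: row=9, L[9]='$', prepend. Next row=LF[9]=0
  step 2: row=0, L[0]='x', prepend. Next row=LF[0]=1
  step 3: row=1, L[1]='x', prepend. Next row=LF[1]=2
  step 4: row=2, L[2]='x', prepend. Next row=LF[2]=3
  step 5: row=3, L[3]='x', prepend. Next row=LF[3]=4
  step 6: row=4, L[4]='x', prepend. Next row=LF[4]=5
  step 7: row=5, L[5]='y', prepend. Next row=LF[5]=8
  step 8: row=8, L[8]='y', prepend. Next row=LF[8]=11
  step 9: row=11, L[11]='x', prepend. Next row=LF[11]=7
  step 10: row=7, L[7]='y', prepend. Next row=LF[7]=10
  step 11: row=10, L[10]='x', prepend. Next row=LF[10]=6
  step 12: row=6, L[6]='y', prepend. Next row=LF[6]=9
Reversed output: yxyxyyxxxxx$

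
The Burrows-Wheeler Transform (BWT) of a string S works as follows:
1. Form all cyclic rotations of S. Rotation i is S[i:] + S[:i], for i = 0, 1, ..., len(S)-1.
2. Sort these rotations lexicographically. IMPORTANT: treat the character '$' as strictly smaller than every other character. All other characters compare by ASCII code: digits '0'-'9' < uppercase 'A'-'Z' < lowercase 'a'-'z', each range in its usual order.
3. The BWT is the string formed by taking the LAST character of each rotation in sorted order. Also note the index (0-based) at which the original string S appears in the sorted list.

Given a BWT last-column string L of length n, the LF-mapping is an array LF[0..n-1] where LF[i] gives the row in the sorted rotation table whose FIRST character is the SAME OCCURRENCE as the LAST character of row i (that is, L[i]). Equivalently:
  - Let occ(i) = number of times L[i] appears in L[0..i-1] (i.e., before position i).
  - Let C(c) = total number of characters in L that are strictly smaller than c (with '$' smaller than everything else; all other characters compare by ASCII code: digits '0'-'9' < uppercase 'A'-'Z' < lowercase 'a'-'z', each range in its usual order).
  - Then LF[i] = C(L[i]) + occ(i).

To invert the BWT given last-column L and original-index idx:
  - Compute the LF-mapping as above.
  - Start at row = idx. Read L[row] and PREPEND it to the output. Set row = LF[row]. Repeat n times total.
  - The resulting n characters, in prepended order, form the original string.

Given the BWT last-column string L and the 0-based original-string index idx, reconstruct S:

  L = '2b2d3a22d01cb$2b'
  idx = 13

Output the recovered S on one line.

Answer: cbbd321b0a222d2$

Derivation:
LF mapping: 3 10 4 14 8 9 5 6 15 1 2 13 11 0 7 12
Walk LF starting at row 13, prepending L[row]:
  step 1: row=13, L[13]='$', prepend. Next row=LF[13]=0
  step 2: row=0, L[0]='2', prepend. Next row=LF[0]=3
  step 3: row=3, L[3]='d', prepend. Next row=LF[3]=14
  step 4: row=14, L[14]='2', prepend. Next row=LF[14]=7
  step 5: row=7, L[7]='2', prepend. Next row=LF[7]=6
  step 6: row=6, L[6]='2', prepend. Next row=LF[6]=5
  step 7: row=5, L[5]='a', prepend. Next row=LF[5]=9
  step 8: row=9, L[9]='0', prepend. Next row=LF[9]=1
  step 9: row=1, L[1]='b', prepend. Next row=LF[1]=10
  step 10: row=10, L[10]='1', prepend. Next row=LF[10]=2
  step 11: row=2, L[2]='2', prepend. Next row=LF[2]=4
  step 12: row=4, L[4]='3', prepend. Next row=LF[4]=8
  step 13: row=8, L[8]='d', prepend. Next row=LF[8]=15
  step 14: row=15, L[15]='b', prepend. Next row=LF[15]=12
  step 15: row=12, L[12]='b', prepend. Next row=LF[12]=11
  step 16: row=11, L[11]='c', prepend. Next row=LF[11]=13
Reversed output: cbbd321b0a222d2$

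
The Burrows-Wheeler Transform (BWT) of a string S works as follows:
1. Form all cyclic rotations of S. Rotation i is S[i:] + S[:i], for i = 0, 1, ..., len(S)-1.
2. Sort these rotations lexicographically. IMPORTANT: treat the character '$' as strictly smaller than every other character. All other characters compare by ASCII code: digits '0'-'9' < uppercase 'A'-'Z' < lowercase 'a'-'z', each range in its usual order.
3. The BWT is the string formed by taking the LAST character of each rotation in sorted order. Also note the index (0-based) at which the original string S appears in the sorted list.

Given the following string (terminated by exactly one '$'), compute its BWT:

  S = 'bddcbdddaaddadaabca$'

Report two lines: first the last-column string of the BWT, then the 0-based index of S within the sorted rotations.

Answer: acddadaa$cbdaddddabb
8

Derivation:
All 20 rotations (rotation i = S[i:]+S[:i]):
  rot[0] = bddcbdddaaddadaabca$
  rot[1] = ddcbdddaaddadaabca$b
  rot[2] = dcbdddaaddadaabca$bd
  rot[3] = cbdddaaddadaabca$bdd
  rot[4] = bdddaaddadaabca$bddc
  rot[5] = dddaaddadaabca$bddcb
  rot[6] = ddaaddadaabca$bddcbd
  rot[7] = daaddadaabca$bddcbdd
  rot[8] = aaddadaabca$bddcbddd
  rot[9] = addadaabca$bddcbddda
  rot[10] = ddadaabca$bddcbdddaa
  rot[11] = dadaabca$bddcbdddaad
  rot[12] = adaabca$bddcbdddaadd
  rot[13] = daabca$bddcbdddaadda
  rot[14] = aabca$bddcbdddaaddad
  rot[15] = abca$bddcbdddaaddada
  rot[16] = bca$bddcbdddaaddadaa
  rot[17] = ca$bddcbdddaaddadaab
  rot[18] = a$bddcbdddaaddadaabc
  rot[19] = $bddcbdddaaddadaabca
Sorted (with $ < everything):
  sorted[0] = $bddcbdddaaddadaabca  (last char: 'a')
  sorted[1] = a$bddcbdddaaddadaabc  (last char: 'c')
  sorted[2] = aabca$bddcbdddaaddad  (last char: 'd')
  sorted[3] = aaddadaabca$bddcbddd  (last char: 'd')
  sorted[4] = abca$bddcbdddaaddada  (last char: 'a')
  sorted[5] = adaabca$bddcbdddaadd  (last char: 'd')
  sorted[6] = addadaabca$bddcbddda  (last char: 'a')
  sorted[7] = bca$bddcbdddaaddadaa  (last char: 'a')
  sorted[8] = bddcbdddaaddadaabca$  (last char: '$')
  sorted[9] = bdddaaddadaabca$bddc  (last char: 'c')
  sorted[10] = ca$bddcbdddaaddadaab  (last char: 'b')
  sorted[11] = cbdddaaddadaabca$bdd  (last char: 'd')
  sorted[12] = daabca$bddcbdddaadda  (last char: 'a')
  sorted[13] = daaddadaabca$bddcbdd  (last char: 'd')
  sorted[14] = dadaabca$bddcbdddaad  (last char: 'd')
  sorted[15] = dcbdddaaddadaabca$bd  (last char: 'd')
  sorted[16] = ddaaddadaabca$bddcbd  (last char: 'd')
  sorted[17] = ddadaabca$bddcbdddaa  (last char: 'a')
  sorted[18] = ddcbdddaaddadaabca$b  (last char: 'b')
  sorted[19] = dddaaddadaabca$bddcb  (last char: 'b')
Last column: acddadaa$cbdaddddabb
Original string S is at sorted index 8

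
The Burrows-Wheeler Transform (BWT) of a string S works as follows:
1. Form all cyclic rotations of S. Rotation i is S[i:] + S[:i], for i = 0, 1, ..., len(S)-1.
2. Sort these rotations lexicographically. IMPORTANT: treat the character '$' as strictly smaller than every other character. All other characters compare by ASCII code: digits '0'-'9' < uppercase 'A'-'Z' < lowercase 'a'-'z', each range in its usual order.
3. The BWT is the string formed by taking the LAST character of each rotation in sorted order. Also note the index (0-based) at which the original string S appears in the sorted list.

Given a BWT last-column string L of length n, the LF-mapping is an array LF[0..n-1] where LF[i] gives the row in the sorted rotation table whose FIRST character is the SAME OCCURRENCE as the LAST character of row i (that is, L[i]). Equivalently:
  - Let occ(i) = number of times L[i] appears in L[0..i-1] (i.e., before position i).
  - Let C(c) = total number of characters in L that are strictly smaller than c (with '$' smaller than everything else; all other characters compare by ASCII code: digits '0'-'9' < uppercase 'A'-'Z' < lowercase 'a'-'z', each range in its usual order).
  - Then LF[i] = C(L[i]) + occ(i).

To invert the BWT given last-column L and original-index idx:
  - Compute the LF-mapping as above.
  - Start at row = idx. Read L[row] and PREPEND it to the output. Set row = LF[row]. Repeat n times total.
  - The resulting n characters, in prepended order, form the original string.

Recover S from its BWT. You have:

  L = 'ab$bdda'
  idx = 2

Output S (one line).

Answer: addbba$

Derivation:
LF mapping: 1 3 0 4 5 6 2
Walk LF starting at row 2, prepending L[row]:
  step 1: row=2, L[2]='$', prepend. Next row=LF[2]=0
  step 2: row=0, L[0]='a', prepend. Next row=LF[0]=1
  step 3: row=1, L[1]='b', prepend. Next row=LF[1]=3
  step 4: row=3, L[3]='b', prepend. Next row=LF[3]=4
  step 5: row=4, L[4]='d', prepend. Next row=LF[4]=5
  step 6: row=5, L[5]='d', prepend. Next row=LF[5]=6
  step 7: row=6, L[6]='a', prepend. Next row=LF[6]=2
Reversed output: addbba$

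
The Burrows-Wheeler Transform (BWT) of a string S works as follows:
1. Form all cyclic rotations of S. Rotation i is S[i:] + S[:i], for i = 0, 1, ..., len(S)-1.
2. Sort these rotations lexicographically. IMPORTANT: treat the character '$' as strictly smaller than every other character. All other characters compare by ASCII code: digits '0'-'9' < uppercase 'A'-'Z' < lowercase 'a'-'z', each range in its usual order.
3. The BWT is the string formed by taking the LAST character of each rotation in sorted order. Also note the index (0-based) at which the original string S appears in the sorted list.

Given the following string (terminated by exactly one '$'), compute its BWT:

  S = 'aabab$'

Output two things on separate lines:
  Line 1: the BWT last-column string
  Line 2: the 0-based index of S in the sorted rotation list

All 6 rotations (rotation i = S[i:]+S[:i]):
  rot[0] = aabab$
  rot[1] = abab$a
  rot[2] = bab$aa
  rot[3] = ab$aab
  rot[4] = b$aaba
  rot[5] = $aabab
Sorted (with $ < everything):
  sorted[0] = $aabab  (last char: 'b')
  sorted[1] = aabab$  (last char: '$')
  sorted[2] = ab$aab  (last char: 'b')
  sorted[3] = abab$a  (last char: 'a')
  sorted[4] = b$aaba  (last char: 'a')
  sorted[5] = bab$aa  (last char: 'a')
Last column: b$baaa
Original string S is at sorted index 1

Answer: b$baaa
1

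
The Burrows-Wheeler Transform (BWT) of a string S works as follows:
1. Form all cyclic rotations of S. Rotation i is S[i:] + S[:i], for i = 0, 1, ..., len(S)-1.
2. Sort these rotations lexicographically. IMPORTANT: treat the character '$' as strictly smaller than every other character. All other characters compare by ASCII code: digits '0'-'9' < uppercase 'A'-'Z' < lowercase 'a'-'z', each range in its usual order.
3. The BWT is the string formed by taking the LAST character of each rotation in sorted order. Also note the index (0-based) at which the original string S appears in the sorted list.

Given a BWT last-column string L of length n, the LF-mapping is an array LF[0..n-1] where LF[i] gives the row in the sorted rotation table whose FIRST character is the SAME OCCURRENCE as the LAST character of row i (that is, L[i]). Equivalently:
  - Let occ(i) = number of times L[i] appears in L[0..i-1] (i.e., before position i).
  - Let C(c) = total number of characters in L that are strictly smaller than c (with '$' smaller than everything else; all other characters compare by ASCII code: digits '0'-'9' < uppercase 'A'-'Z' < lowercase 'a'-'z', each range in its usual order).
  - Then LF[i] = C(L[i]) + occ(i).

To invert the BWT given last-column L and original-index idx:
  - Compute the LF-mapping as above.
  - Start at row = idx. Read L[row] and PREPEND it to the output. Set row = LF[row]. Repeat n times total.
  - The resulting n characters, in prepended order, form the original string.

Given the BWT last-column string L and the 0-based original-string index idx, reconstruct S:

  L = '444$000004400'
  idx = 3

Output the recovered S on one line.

LF mapping: 8 9 10 0 1 2 3 4 5 11 12 6 7
Walk LF starting at row 3, prepending L[row]:
  step 1: row=3, L[3]='$', prepend. Next row=LF[3]=0
  step 2: row=0, L[0]='4', prepend. Next row=LF[0]=8
  step 3: row=8, L[8]='0', prepend. Next row=LF[8]=5
  step 4: row=5, L[5]='0', prepend. Next row=LF[5]=2
  step 5: row=2, L[2]='4', prepend. Next row=LF[2]=10
  step 6: row=10, L[10]='4', prepend. Next row=LF[10]=12
  step 7: row=12, L[12]='0', prepend. Next row=LF[12]=7
  step 8: row=7, L[7]='0', prepend. Next row=LF[7]=4
  step 9: row=4, L[4]='0', prepend. Next row=LF[4]=1
  step 10: row=1, L[1]='4', prepend. Next row=LF[1]=9
  step 11: row=9, L[9]='4', prepend. Next row=LF[9]=11
  step 12: row=11, L[11]='0', prepend. Next row=LF[11]=6
  step 13: row=6, L[6]='0', prepend. Next row=LF[6]=3
Reversed output: 004400044004$

Answer: 004400044004$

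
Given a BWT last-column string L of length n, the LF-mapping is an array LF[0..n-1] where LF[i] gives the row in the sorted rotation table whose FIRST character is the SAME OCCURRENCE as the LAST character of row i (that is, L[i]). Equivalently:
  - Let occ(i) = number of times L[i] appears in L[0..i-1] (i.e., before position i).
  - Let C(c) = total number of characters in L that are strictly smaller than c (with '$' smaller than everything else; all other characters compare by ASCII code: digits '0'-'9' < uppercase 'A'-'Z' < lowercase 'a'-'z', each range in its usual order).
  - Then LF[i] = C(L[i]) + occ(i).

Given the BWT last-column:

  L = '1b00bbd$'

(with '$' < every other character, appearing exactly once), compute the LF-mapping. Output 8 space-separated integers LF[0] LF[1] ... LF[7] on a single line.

Char counts: '$':1, '0':2, '1':1, 'b':3, 'd':1
C (first-col start): C('$')=0, C('0')=1, C('1')=3, C('b')=4, C('d')=7
L[0]='1': occ=0, LF[0]=C('1')+0=3+0=3
L[1]='b': occ=0, LF[1]=C('b')+0=4+0=4
L[2]='0': occ=0, LF[2]=C('0')+0=1+0=1
L[3]='0': occ=1, LF[3]=C('0')+1=1+1=2
L[4]='b': occ=1, LF[4]=C('b')+1=4+1=5
L[5]='b': occ=2, LF[5]=C('b')+2=4+2=6
L[6]='d': occ=0, LF[6]=C('d')+0=7+0=7
L[7]='$': occ=0, LF[7]=C('$')+0=0+0=0

Answer: 3 4 1 2 5 6 7 0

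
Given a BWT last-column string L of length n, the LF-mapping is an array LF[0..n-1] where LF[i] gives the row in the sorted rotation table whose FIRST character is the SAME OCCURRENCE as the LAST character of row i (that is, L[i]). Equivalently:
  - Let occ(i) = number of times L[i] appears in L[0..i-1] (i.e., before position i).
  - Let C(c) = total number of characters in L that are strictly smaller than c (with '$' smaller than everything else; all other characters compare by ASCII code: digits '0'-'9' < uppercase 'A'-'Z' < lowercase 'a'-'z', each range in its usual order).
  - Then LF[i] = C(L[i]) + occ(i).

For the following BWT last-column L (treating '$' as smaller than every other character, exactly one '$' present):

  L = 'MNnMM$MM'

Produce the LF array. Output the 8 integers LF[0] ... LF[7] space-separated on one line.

Char counts: '$':1, 'M':5, 'N':1, 'n':1
C (first-col start): C('$')=0, C('M')=1, C('N')=6, C('n')=7
L[0]='M': occ=0, LF[0]=C('M')+0=1+0=1
L[1]='N': occ=0, LF[1]=C('N')+0=6+0=6
L[2]='n': occ=0, LF[2]=C('n')+0=7+0=7
L[3]='M': occ=1, LF[3]=C('M')+1=1+1=2
L[4]='M': occ=2, LF[4]=C('M')+2=1+2=3
L[5]='$': occ=0, LF[5]=C('$')+0=0+0=0
L[6]='M': occ=3, LF[6]=C('M')+3=1+3=4
L[7]='M': occ=4, LF[7]=C('M')+4=1+4=5

Answer: 1 6 7 2 3 0 4 5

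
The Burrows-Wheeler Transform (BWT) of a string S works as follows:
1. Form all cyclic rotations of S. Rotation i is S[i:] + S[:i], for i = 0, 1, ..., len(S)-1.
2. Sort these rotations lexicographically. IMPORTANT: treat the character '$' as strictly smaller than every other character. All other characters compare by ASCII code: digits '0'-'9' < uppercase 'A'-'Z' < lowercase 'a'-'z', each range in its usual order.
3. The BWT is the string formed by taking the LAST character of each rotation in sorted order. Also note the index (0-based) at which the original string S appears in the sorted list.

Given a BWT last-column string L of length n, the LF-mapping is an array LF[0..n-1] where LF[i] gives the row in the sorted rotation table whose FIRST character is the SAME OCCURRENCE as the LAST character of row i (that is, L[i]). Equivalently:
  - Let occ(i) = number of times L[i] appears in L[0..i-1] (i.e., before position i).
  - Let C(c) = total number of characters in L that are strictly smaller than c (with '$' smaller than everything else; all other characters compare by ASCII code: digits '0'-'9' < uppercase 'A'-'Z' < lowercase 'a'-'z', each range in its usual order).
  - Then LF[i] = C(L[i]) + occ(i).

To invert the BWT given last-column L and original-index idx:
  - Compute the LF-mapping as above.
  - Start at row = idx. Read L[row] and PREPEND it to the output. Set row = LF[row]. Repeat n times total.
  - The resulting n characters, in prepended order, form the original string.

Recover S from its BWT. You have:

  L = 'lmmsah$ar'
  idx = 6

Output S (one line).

LF mapping: 4 5 6 8 1 3 0 2 7
Walk LF starting at row 6, prepending L[row]:
  step 1: row=6, L[6]='$', prepend. Next row=LF[6]=0
  step 2: row=0, L[0]='l', prepend. Next row=LF[0]=4
  step 3: row=4, L[4]='a', prepend. Next row=LF[4]=1
  step 4: row=1, L[1]='m', prepend. Next row=LF[1]=5
  step 5: row=5, L[5]='h', prepend. Next row=LF[5]=3
  step 6: row=3, L[3]='s', prepend. Next row=LF[3]=8
  step 7: row=8, L[8]='r', prepend. Next row=LF[8]=7
  step 8: row=7, L[7]='a', prepend. Next row=LF[7]=2
  step 9: row=2, L[2]='m', prepend. Next row=LF[2]=6
Reversed output: marshmal$

Answer: marshmal$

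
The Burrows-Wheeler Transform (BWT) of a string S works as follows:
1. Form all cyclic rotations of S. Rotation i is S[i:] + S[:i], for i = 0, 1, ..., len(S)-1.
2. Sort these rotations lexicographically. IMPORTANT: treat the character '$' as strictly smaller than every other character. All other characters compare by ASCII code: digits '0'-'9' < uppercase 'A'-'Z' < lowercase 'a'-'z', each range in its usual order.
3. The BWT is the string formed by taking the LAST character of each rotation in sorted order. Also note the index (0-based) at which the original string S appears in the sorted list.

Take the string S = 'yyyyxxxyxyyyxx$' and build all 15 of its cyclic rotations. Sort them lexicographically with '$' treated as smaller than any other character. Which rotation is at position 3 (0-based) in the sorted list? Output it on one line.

Answer: xxxyxyyyxx$yyyy

Derivation:
All 15 rotations (rotation i = S[i:]+S[:i]):
  rot[0] = yyyyxxxyxyyyxx$
  rot[1] = yyyxxxyxyyyxx$y
  rot[2] = yyxxxyxyyyxx$yy
  rot[3] = yxxxyxyyyxx$yyy
  rot[4] = xxxyxyyyxx$yyyy
  rot[5] = xxyxyyyxx$yyyyx
  rot[6] = xyxyyyxx$yyyyxx
  rot[7] = yxyyyxx$yyyyxxx
  rot[8] = xyyyxx$yyyyxxxy
  rot[9] = yyyxx$yyyyxxxyx
  rot[10] = yyxx$yyyyxxxyxy
  rot[11] = yxx$yyyyxxxyxyy
  rot[12] = xx$yyyyxxxyxyyy
  rot[13] = x$yyyyxxxyxyyyx
  rot[14] = $yyyyxxxyxyyyxx
Sorted (with $ < everything):
  sorted[0] = $yyyyxxxyxyyyxx
  sorted[1] = x$yyyyxxxyxyyyx
  sorted[2] = xx$yyyyxxxyxyyy
  sorted[3] = xxxyxyyyxx$yyyy
  sorted[4] = xxyxyyyxx$yyyyx
  sorted[5] = xyxyyyxx$yyyyxx
  sorted[6] = xyyyxx$yyyyxxxy
  sorted[7] = yxx$yyyyxxxyxyy
  sorted[8] = yxxxyxyyyxx$yyy
  sorted[9] = yxyyyxx$yyyyxxx
  sorted[10] = yyxx$yyyyxxxyxy
  sorted[11] = yyxxxyxyyyxx$yy
  sorted[12] = yyyxx$yyyyxxxyx
  sorted[13] = yyyxxxyxyyyxx$y
  sorted[14] = yyyyxxxyxyyyxx$
sorted[3] = xxxyxyyyxx$yyyy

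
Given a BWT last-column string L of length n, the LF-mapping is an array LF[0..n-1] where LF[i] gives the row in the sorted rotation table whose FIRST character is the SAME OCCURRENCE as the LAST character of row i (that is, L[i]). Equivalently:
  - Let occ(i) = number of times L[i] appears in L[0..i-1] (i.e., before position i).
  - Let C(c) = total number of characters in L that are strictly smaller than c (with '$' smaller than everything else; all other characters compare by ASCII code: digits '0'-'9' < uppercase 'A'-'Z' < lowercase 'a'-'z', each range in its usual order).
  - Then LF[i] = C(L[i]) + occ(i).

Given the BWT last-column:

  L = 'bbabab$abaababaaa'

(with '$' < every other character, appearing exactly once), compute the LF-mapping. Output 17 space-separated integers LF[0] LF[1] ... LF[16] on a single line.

Char counts: '$':1, 'a':9, 'b':7
C (first-col start): C('$')=0, C('a')=1, C('b')=10
L[0]='b': occ=0, LF[0]=C('b')+0=10+0=10
L[1]='b': occ=1, LF[1]=C('b')+1=10+1=11
L[2]='a': occ=0, LF[2]=C('a')+0=1+0=1
L[3]='b': occ=2, LF[3]=C('b')+2=10+2=12
L[4]='a': occ=1, LF[4]=C('a')+1=1+1=2
L[5]='b': occ=3, LF[5]=C('b')+3=10+3=13
L[6]='$': occ=0, LF[6]=C('$')+0=0+0=0
L[7]='a': occ=2, LF[7]=C('a')+2=1+2=3
L[8]='b': occ=4, LF[8]=C('b')+4=10+4=14
L[9]='a': occ=3, LF[9]=C('a')+3=1+3=4
L[10]='a': occ=4, LF[10]=C('a')+4=1+4=5
L[11]='b': occ=5, LF[11]=C('b')+5=10+5=15
L[12]='a': occ=5, LF[12]=C('a')+5=1+5=6
L[13]='b': occ=6, LF[13]=C('b')+6=10+6=16
L[14]='a': occ=6, LF[14]=C('a')+6=1+6=7
L[15]='a': occ=7, LF[15]=C('a')+7=1+7=8
L[16]='a': occ=8, LF[16]=C('a')+8=1+8=9

Answer: 10 11 1 12 2 13 0 3 14 4 5 15 6 16 7 8 9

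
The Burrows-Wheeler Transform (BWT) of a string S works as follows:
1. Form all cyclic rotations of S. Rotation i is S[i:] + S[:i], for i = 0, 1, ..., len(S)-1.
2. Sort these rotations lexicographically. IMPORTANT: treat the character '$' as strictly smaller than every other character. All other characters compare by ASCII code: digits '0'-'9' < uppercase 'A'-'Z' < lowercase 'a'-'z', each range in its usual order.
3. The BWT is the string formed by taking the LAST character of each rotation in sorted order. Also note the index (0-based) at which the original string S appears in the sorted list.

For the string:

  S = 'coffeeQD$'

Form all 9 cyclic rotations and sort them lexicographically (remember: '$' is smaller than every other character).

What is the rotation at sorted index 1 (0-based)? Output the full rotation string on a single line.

All 9 rotations (rotation i = S[i:]+S[:i]):
  rot[0] = coffeeQD$
  rot[1] = offeeQD$c
  rot[2] = ffeeQD$co
  rot[3] = feeQD$cof
  rot[4] = eeQD$coff
  rot[5] = eQD$coffe
  rot[6] = QD$coffee
  rot[7] = D$coffeeQ
  rot[8] = $coffeeQD
Sorted (with $ < everything):
  sorted[0] = $coffeeQD
  sorted[1] = D$coffeeQ
  sorted[2] = QD$coffee
  sorted[3] = coffeeQD$
  sorted[4] = eQD$coffe
  sorted[5] = eeQD$coff
  sorted[6] = feeQD$cof
  sorted[7] = ffeeQD$co
  sorted[8] = offeeQD$c
sorted[1] = D$coffeeQ

Answer: D$coffeeQ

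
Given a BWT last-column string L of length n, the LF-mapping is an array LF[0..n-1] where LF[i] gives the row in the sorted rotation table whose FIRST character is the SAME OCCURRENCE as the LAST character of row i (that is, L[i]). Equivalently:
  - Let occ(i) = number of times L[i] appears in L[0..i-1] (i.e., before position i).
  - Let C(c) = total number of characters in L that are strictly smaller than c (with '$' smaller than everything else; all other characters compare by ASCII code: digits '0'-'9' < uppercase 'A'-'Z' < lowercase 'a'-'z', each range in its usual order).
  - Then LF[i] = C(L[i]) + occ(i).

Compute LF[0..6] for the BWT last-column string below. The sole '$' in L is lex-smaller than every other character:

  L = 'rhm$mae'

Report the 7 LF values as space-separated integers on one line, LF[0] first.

Char counts: '$':1, 'a':1, 'e':1, 'h':1, 'm':2, 'r':1
C (first-col start): C('$')=0, C('a')=1, C('e')=2, C('h')=3, C('m')=4, C('r')=6
L[0]='r': occ=0, LF[0]=C('r')+0=6+0=6
L[1]='h': occ=0, LF[1]=C('h')+0=3+0=3
L[2]='m': occ=0, LF[2]=C('m')+0=4+0=4
L[3]='$': occ=0, LF[3]=C('$')+0=0+0=0
L[4]='m': occ=1, LF[4]=C('m')+1=4+1=5
L[5]='a': occ=0, LF[5]=C('a')+0=1+0=1
L[6]='e': occ=0, LF[6]=C('e')+0=2+0=2

Answer: 6 3 4 0 5 1 2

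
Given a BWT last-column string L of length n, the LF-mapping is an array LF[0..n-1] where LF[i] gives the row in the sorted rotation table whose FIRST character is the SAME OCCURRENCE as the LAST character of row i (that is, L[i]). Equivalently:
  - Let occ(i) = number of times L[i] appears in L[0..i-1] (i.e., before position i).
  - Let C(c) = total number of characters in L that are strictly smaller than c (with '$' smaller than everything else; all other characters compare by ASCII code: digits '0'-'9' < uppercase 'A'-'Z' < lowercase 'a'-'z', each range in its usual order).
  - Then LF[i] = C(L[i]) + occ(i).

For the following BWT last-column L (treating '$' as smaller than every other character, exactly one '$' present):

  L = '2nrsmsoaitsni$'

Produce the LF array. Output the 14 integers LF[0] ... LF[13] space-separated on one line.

Char counts: '$':1, '2':1, 'a':1, 'i':2, 'm':1, 'n':2, 'o':1, 'r':1, 's':3, 't':1
C (first-col start): C('$')=0, C('2')=1, C('a')=2, C('i')=3, C('m')=5, C('n')=6, C('o')=8, C('r')=9, C('s')=10, C('t')=13
L[0]='2': occ=0, LF[0]=C('2')+0=1+0=1
L[1]='n': occ=0, LF[1]=C('n')+0=6+0=6
L[2]='r': occ=0, LF[2]=C('r')+0=9+0=9
L[3]='s': occ=0, LF[3]=C('s')+0=10+0=10
L[4]='m': occ=0, LF[4]=C('m')+0=5+0=5
L[5]='s': occ=1, LF[5]=C('s')+1=10+1=11
L[6]='o': occ=0, LF[6]=C('o')+0=8+0=8
L[7]='a': occ=0, LF[7]=C('a')+0=2+0=2
L[8]='i': occ=0, LF[8]=C('i')+0=3+0=3
L[9]='t': occ=0, LF[9]=C('t')+0=13+0=13
L[10]='s': occ=2, LF[10]=C('s')+2=10+2=12
L[11]='n': occ=1, LF[11]=C('n')+1=6+1=7
L[12]='i': occ=1, LF[12]=C('i')+1=3+1=4
L[13]='$': occ=0, LF[13]=C('$')+0=0+0=0

Answer: 1 6 9 10 5 11 8 2 3 13 12 7 4 0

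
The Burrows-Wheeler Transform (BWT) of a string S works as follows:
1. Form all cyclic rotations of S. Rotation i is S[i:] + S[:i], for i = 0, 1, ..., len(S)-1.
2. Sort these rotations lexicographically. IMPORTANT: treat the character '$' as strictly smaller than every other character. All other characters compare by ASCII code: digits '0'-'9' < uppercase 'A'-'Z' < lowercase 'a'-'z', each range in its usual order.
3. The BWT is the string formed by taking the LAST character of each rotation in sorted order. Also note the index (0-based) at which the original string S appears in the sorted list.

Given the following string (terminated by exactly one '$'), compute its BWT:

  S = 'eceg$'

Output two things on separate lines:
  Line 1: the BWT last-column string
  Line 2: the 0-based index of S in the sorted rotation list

All 5 rotations (rotation i = S[i:]+S[:i]):
  rot[0] = eceg$
  rot[1] = ceg$e
  rot[2] = eg$ec
  rot[3] = g$ece
  rot[4] = $eceg
Sorted (with $ < everything):
  sorted[0] = $eceg  (last char: 'g')
  sorted[1] = ceg$e  (last char: 'e')
  sorted[2] = eceg$  (last char: '$')
  sorted[3] = eg$ec  (last char: 'c')
  sorted[4] = g$ece  (last char: 'e')
Last column: ge$ce
Original string S is at sorted index 2

Answer: ge$ce
2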